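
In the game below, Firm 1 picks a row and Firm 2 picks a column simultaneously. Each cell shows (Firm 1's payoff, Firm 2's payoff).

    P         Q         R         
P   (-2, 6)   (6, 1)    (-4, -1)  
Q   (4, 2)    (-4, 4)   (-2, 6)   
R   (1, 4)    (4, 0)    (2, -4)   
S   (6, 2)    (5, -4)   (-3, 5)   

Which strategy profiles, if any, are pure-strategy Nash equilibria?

None

Check mutual best responses: a cell is a NE iff neither player can gain by unilaterally deviating.
Firm 1's best responses — vs P: S (payoff 6); vs Q: P (payoff 6); vs R: R (payoff 2).
Firm 2's best responses — vs P: P (payoff 6); vs Q: R (payoff 6); vs R: P (payoff 4); vs S: R (payoff 5).
No cell has both players best-responding. For instance, Firm 1's best reply to P is S, but against S Firm 2 prefers R over P.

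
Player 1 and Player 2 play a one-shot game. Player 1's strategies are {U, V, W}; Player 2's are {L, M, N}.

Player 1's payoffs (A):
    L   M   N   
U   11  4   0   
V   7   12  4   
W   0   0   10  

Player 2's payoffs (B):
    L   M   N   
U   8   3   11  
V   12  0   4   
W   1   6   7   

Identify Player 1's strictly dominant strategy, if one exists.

A strategy is strictly dominant if it gives Player 1 a strictly higher payoff than every other strategy, against every choice by the opponent.
U is not dominant: against M, V gives 12 > 4.
V is not dominant: against L, U gives 11 > 7.
W is not dominant: against L, U gives 11 > 0.
No single strategy is best against every opponent action.

No strictly dominant strategy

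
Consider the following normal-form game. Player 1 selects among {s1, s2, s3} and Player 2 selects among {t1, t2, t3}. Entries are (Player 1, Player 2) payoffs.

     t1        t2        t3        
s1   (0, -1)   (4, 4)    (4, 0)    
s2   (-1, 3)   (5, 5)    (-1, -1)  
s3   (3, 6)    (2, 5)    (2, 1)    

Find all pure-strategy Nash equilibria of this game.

(s2, t2) and (s3, t1)

A profile is a Nash equilibrium when each player is best-responding to the other.
Player 1's best responses — vs t1: s3 (payoff 3); vs t2: s2 (payoff 5); vs t3: s1 (payoff 4).
Player 2's best responses — vs s1: t2 (payoff 4); vs s2: t2 (payoff 5); vs s3: t1 (payoff 6).
Mutual best responses occur at (s2, t2) and (s3, t1); at each, neither player gains by switching.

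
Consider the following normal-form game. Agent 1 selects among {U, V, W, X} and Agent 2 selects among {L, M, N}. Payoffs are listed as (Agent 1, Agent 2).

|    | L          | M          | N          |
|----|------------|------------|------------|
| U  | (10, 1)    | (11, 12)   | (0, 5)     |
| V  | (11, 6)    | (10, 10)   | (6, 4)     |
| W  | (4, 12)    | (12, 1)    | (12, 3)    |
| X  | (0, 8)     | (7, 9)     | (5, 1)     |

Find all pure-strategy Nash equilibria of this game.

None

Check mutual best responses: a cell is a NE iff neither player can gain by unilaterally deviating.
Agent 1's best responses — vs L: V (payoff 11); vs M: W (payoff 12); vs N: W (payoff 12).
Agent 2's best responses — vs U: M (payoff 12); vs V: M (payoff 10); vs W: L (payoff 12); vs X: M (payoff 9).
No cell has both players best-responding. For instance, Agent 1's best reply to M is W, but against W Agent 2 prefers L over M.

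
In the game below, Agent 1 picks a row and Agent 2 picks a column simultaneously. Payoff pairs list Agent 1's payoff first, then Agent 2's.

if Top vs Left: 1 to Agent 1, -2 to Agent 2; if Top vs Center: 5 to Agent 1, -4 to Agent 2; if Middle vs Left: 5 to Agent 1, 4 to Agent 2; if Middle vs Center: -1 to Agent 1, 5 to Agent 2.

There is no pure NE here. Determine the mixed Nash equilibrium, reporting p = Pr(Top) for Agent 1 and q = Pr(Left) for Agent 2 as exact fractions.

p = 1/3, q = 3/5

Each player's mixing probability is pinned down by making the *other* player indifferent.
Agent 2 indifferent between Left and Center: p·(-2) + (1−p)·4 = p·(-4) + (1−p)·5 ⟹ 4 + (-6)p = 5 + (-9)p ⟹ p = 1/3.
Agent 1 indifferent between Top and Middle: q·1 + (1−q)·5 = q·5 + (1−q)·(-1) ⟹ 5 + (-4)q = (-1) + 6q ⟹ q = 3/5.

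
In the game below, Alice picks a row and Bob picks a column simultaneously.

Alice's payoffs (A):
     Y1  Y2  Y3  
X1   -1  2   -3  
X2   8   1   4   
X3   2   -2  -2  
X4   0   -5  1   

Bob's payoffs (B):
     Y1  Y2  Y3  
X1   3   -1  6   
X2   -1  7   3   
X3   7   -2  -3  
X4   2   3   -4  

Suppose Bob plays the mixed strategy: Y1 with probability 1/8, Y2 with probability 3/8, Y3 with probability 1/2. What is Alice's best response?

Compute Alice's expected payoff from each pure strategy against the given mix.
X1: (1/8)·(-1) + (3/8)·2 + (1/2)·(-3) = -7/8
X2: (1/8)·8 + (3/8)·1 + (1/2)·4 = 27/8
X3: (1/8)·2 + (3/8)·(-2) + (1/2)·(-2) = -3/2
X4: (1/8)·0 + (3/8)·(-5) + (1/2)·1 = -11/8
Highest expected payoff is 27/8, from X2.

X2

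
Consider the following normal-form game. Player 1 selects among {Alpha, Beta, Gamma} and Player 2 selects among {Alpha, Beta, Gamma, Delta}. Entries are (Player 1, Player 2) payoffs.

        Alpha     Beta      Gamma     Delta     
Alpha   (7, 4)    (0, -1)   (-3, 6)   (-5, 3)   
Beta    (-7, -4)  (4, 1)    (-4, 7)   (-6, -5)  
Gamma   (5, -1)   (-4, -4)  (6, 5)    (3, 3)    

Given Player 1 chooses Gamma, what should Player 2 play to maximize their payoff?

With Player 1 fixed at Gamma, Player 2's payoffs are: Alpha → -1, Beta → -4, Gamma → 5, Delta → 3.
The maximum is 5, achieved by Gamma.

Gamma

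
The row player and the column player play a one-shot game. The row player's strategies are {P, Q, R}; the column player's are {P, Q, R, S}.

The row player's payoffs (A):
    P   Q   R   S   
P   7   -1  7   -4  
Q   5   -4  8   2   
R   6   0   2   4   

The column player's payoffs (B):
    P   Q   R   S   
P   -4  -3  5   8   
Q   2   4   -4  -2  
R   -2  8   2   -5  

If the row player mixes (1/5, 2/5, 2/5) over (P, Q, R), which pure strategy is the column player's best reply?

Compute the column player's expected payoff from each pure strategy against the given mix.
P: (1/5)·(-4) + (2/5)·2 + (2/5)·(-2) = -4/5
Q: (1/5)·(-3) + (2/5)·4 + (2/5)·8 = 21/5
R: (1/5)·5 + (2/5)·(-4) + (2/5)·2 = 1/5
S: (1/5)·8 + (2/5)·(-2) + (2/5)·(-5) = -6/5
Highest expected payoff is 21/5, from Q.

Q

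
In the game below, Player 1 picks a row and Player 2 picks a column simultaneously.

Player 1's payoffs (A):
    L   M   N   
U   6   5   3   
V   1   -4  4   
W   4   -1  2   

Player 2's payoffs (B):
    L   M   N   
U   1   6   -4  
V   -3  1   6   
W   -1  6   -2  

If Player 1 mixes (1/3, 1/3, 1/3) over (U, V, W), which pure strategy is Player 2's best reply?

Compute Player 2's expected payoff from each pure strategy against the given mix.
L: (1/3)·1 + (1/3)·(-3) + (1/3)·(-1) = -1
M: (1/3)·6 + (1/3)·1 + (1/3)·6 = 13/3
N: (1/3)·(-4) + (1/3)·6 + (1/3)·(-2) = 0
Highest expected payoff is 13/3, from M.

M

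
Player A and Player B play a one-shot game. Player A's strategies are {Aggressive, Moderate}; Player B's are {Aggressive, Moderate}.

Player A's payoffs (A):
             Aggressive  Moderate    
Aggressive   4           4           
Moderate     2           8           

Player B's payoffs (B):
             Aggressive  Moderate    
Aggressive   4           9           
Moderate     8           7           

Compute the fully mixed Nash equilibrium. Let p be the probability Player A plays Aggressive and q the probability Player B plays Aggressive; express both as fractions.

p = 1/6, q = 2/3

In a mixed NE each player is indifferent between their pure strategies, so the opponent's mix sets the indifference.
Player B indifferent between Aggressive and Moderate: p·4 + (1−p)·8 = p·9 + (1−p)·7 ⟹ 8 + (-4)p = 7 + 2p ⟹ p = 1/6.
Player A indifferent between Aggressive and Moderate: q·4 + (1−q)·4 = q·2 + (1−q)·8 ⟹ 4 + 0q = 8 + (-6)q ⟹ q = 2/3.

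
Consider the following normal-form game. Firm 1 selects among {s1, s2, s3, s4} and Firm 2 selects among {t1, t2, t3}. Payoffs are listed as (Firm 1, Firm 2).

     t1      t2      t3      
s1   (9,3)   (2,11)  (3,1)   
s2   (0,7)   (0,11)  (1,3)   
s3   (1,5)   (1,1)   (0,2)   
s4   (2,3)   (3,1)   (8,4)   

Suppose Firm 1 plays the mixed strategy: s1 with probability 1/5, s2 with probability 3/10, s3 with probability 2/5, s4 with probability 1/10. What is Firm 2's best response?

Firm 2's best reply maximizes expected payoff against the mix.
t1: (1/5)·3 + (3/10)·7 + (2/5)·5 + (1/10)·3 = 5
t2: (1/5)·11 + (3/10)·11 + (2/5)·1 + (1/10)·1 = 6
t3: (1/5)·1 + (3/10)·3 + (2/5)·2 + (1/10)·4 = 23/10
Highest expected payoff is 6, from t2.

t2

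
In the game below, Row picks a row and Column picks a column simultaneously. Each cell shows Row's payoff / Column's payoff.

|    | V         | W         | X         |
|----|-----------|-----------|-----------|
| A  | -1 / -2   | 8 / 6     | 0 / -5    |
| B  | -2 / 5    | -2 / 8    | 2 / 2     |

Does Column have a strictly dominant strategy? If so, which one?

Check whether one of Column's strategies beats all alternatives regardless of what the opponent does.
W strictly dominates: vs A: 6 > each of {-2, -5}; vs B: 8 > each of {5, 2}.

W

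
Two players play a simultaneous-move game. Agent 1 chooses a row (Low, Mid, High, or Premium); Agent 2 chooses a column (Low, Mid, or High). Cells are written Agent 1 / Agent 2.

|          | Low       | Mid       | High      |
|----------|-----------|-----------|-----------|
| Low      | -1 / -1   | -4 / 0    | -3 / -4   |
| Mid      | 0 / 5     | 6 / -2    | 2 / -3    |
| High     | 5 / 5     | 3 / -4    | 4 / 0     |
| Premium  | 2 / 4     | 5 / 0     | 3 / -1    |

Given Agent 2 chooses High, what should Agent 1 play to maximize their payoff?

With Agent 2 fixed at High, Agent 1's payoffs are: Low → -3, Mid → 2, High → 4, Premium → 3.
The maximum is 4, achieved by High.

High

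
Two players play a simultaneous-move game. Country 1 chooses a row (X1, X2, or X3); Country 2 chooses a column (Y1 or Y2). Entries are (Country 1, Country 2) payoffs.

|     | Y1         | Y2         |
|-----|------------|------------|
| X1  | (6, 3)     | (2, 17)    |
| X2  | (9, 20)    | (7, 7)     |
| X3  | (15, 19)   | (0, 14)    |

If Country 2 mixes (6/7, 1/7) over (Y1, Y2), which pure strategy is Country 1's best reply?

X3

Country 1's best reply maximizes expected payoff against the mix.
X1: (6/7)·6 + (1/7)·2 = 38/7
X2: (6/7)·9 + (1/7)·7 = 61/7
X3: (6/7)·15 + (1/7)·0 = 90/7
Highest expected payoff is 90/7, from X3.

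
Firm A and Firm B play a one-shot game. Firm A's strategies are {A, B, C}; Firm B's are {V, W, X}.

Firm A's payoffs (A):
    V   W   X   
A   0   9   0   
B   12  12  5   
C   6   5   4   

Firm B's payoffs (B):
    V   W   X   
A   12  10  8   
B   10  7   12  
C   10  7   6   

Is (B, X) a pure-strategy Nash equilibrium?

Yes

Holding Firm B at X: Firm A gets 5 from B, versus 0 from A, 4 from C. No profitable deviation for Firm A.
Holding Firm A at B: Firm B gets 12 from X, versus 10 from V, 7 from W. No profitable deviation for Firm B either.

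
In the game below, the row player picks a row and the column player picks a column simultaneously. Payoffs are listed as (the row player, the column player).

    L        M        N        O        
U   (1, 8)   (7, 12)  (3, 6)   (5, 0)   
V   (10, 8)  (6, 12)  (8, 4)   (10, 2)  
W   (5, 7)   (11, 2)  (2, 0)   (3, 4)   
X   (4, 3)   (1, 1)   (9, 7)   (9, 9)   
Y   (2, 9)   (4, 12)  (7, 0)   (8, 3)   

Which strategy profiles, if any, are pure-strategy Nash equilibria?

None

Check mutual best responses: a cell is a NE iff neither player can gain by unilaterally deviating.
The row player's best responses — vs L: V (payoff 10); vs M: W (payoff 11); vs N: X (payoff 9); vs O: V (payoff 10).
The column player's best responses — vs U: M (payoff 12); vs V: M (payoff 12); vs W: L (payoff 7); vs X: O (payoff 9); vs Y: M (payoff 12).
No cell has both players best-responding. For instance, the row player's best reply to M is W, but against W the column player prefers L over M.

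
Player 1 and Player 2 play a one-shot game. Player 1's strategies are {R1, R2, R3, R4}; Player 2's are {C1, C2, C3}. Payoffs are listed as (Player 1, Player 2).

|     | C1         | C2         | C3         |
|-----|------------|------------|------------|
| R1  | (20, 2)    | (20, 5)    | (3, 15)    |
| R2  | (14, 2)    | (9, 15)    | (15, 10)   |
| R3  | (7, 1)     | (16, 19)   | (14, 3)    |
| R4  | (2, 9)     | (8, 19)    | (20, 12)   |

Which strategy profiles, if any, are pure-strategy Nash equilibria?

Check mutual best responses: a cell is a NE iff neither player can gain by unilaterally deviating.
Player 1's best responses — vs C1: R1 (payoff 20); vs C2: R1 (payoff 20); vs C3: R4 (payoff 20).
Player 2's best responses — vs R1: C3 (payoff 15); vs R2: C2 (payoff 15); vs R3: C2 (payoff 19); vs R4: C2 (payoff 19).
No cell has both players best-responding. For instance, Player 1's best reply to C3 is R4, but against R4 Player 2 prefers C2 over C3.

No pure-strategy Nash equilibrium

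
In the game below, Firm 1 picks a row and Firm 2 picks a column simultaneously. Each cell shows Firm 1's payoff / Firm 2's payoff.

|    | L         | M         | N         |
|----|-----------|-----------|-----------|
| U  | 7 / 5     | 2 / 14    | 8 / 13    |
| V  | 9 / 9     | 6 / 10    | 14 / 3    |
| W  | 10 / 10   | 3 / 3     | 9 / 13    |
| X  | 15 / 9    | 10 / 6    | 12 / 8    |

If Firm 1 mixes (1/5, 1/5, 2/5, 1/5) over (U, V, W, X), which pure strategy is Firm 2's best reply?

Compute Firm 2's expected payoff from each pure strategy against the given mix.
L: (1/5)·5 + (1/5)·9 + (2/5)·10 + (1/5)·9 = 43/5
M: (1/5)·14 + (1/5)·10 + (2/5)·3 + (1/5)·6 = 36/5
N: (1/5)·13 + (1/5)·3 + (2/5)·13 + (1/5)·8 = 10
Highest expected payoff is 10, from N.

N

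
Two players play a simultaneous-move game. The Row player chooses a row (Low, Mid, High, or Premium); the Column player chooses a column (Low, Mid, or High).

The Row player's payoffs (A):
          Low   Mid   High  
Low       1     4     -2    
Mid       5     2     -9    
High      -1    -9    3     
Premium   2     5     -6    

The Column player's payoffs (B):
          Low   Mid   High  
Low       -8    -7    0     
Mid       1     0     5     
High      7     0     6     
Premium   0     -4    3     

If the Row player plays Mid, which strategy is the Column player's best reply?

With the Row player fixed at Mid, the Column player's payoffs are: Low → 1, Mid → 0, High → 5.
The maximum is 5, achieved by High.

High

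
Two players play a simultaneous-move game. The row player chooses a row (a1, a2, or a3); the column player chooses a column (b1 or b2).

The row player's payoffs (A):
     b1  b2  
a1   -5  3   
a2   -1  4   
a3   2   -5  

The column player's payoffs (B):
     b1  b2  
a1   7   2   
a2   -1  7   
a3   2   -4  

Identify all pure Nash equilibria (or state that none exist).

(a2, b2) and (a3, b1)

Find each player's best response to every opponent strategy; NE are the intersections.
The row player's best responses — vs b1: a3 (payoff 2); vs b2: a2 (payoff 4).
The column player's best responses — vs a1: b1 (payoff 7); vs a2: b2 (payoff 7); vs a3: b1 (payoff 2).
Mutual best responses occur at (a2, b2) and (a3, b1); at each, neither player gains by switching.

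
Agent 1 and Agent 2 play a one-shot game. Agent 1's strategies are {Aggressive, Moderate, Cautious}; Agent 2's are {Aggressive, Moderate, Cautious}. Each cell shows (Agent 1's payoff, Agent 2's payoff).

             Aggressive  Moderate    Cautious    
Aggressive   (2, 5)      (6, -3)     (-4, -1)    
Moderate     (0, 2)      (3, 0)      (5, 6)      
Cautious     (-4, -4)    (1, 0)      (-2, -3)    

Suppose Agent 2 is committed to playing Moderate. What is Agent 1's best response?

Aggressive

With Agent 2 fixed at Moderate, Agent 1's payoffs are: Aggressive → 6, Moderate → 3, Cautious → 1.
The maximum is 6, achieved by Aggressive.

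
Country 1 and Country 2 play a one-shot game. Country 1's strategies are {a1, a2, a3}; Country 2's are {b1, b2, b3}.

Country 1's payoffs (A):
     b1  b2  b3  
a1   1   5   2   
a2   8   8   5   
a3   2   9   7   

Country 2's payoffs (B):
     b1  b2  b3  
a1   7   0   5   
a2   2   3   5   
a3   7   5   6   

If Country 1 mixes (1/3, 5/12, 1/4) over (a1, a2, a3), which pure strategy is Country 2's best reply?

Compute Country 2's expected payoff from each pure strategy against the given mix.
b1: (1/3)·7 + (5/12)·2 + (1/4)·7 = 59/12
b2: (1/3)·0 + (5/12)·3 + (1/4)·5 = 5/2
b3: (1/3)·5 + (5/12)·5 + (1/4)·6 = 21/4
Highest expected payoff is 21/4, from b3.

b3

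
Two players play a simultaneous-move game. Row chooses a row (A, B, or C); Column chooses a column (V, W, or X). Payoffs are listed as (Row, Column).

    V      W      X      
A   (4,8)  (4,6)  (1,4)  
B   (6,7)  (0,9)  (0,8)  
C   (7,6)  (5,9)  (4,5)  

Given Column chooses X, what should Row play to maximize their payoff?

C

With Column fixed at X, Row's payoffs are: A → 1, B → 0, C → 4.
The maximum is 4, achieved by C.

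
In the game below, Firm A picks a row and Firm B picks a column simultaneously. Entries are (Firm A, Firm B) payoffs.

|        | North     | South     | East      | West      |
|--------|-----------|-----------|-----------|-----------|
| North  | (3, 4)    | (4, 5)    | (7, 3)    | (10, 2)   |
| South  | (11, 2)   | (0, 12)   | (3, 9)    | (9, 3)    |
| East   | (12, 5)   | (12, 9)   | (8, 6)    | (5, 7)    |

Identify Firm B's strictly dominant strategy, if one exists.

A strategy is strictly dominant if it gives Firm B a strictly higher payoff than every other strategy, against every choice by the opponent.
South strictly dominates: vs North: 5 > each of {4, 3, 2}; vs South: 12 > each of {2, 9, 3}; vs East: 9 > each of {5, 6, 7}.

South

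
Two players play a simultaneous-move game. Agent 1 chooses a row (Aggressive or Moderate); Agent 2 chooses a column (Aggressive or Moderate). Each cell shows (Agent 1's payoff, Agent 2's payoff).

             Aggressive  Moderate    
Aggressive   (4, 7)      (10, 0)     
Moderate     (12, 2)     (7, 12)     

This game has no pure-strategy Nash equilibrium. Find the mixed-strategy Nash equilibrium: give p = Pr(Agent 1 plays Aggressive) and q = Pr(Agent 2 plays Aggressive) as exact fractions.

p = 10/17, q = 3/11

Each player's mixing probability is pinned down by making the *other* player indifferent.
Agent 2 indifferent between Aggressive and Moderate: p·7 + (1−p)·2 = p·0 + (1−p)·12 ⟹ 2 + 5p = 12 + (-12)p ⟹ p = 10/17.
Agent 1 indifferent between Aggressive and Moderate: q·4 + (1−q)·10 = q·12 + (1−q)·7 ⟹ 10 + (-6)q = 7 + 5q ⟹ q = 3/11.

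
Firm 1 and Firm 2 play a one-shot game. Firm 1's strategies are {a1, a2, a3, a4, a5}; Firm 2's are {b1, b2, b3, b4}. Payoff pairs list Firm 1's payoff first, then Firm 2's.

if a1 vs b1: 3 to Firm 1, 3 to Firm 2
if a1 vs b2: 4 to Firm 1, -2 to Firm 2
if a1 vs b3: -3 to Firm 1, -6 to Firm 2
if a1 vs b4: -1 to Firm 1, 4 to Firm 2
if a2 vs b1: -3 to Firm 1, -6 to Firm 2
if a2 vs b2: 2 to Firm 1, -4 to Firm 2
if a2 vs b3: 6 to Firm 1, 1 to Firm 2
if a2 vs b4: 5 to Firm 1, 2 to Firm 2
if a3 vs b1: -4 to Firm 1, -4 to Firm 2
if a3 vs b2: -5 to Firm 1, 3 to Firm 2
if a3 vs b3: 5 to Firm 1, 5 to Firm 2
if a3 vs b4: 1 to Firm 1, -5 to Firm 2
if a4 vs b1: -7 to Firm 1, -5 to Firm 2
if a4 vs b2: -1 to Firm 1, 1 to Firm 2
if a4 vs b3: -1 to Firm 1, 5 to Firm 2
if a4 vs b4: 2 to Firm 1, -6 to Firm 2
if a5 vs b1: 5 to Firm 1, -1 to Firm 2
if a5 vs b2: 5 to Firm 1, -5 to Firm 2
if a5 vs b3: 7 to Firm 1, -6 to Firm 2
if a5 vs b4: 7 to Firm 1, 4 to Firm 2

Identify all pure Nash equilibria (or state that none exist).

Find each player's best response to every opponent strategy; NE are the intersections.
Firm 1's best responses — vs b1: a5 (payoff 5); vs b2: a5 (payoff 5); vs b3: a5 (payoff 7); vs b4: a5 (payoff 7).
Firm 2's best responses — vs a1: b4 (payoff 4); vs a2: b4 (payoff 2); vs a3: b3 (payoff 5); vs a4: b3 (payoff 5); vs a5: b4 (payoff 4).
The only mutual best response is (a5, b4); neither player gains by switching there.

(a5, b4)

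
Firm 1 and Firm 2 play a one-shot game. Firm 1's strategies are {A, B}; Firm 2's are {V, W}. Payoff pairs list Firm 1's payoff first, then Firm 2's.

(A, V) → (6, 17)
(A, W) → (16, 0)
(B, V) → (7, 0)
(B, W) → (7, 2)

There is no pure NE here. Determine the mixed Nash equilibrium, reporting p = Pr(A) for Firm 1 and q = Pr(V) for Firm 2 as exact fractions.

p = 2/19, q = 9/10

In a mixed NE each player is indifferent between their pure strategies, so the opponent's mix sets the indifference.
Firm 2 indifferent between V and W: p·17 + (1−p)·0 = p·0 + (1−p)·2 ⟹ 0 + 17p = 2 + (-2)p ⟹ p = 2/19.
Firm 1 indifferent between A and B: q·6 + (1−q)·16 = q·7 + (1−q)·7 ⟹ 16 + (-10)q = 7 + 0q ⟹ q = 9/10.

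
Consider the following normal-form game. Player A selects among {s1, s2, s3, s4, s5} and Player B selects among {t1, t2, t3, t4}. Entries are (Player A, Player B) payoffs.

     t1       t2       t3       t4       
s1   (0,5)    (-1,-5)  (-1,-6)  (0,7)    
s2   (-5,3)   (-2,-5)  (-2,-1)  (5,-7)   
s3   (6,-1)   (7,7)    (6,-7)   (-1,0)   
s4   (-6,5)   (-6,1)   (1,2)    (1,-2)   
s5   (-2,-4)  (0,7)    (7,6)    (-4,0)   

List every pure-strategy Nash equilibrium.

(s3, t2)

Check mutual best responses: a cell is a NE iff neither player can gain by unilaterally deviating.
Player A's best responses — vs t1: s3 (payoff 6); vs t2: s3 (payoff 7); vs t3: s5 (payoff 7); vs t4: s2 (payoff 5).
Player B's best responses — vs s1: t4 (payoff 7); vs s2: t1 (payoff 3); vs s3: t2 (payoff 7); vs s4: t1 (payoff 5); vs s5: t2 (payoff 7).
The only mutual best response is (s3, t2); neither player gains by switching there.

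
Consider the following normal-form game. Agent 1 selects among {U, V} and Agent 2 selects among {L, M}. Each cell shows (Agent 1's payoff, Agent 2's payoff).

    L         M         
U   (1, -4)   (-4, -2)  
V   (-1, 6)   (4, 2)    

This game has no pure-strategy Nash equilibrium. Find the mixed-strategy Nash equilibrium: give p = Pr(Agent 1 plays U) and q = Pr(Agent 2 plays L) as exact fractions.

p = 2/3, q = 4/5

Each player's mixing probability is pinned down by making the *other* player indifferent.
Agent 2 indifferent between L and M: p·(-4) + (1−p)·6 = p·(-2) + (1−p)·2 ⟹ 6 + (-10)p = 2 + (-4)p ⟹ p = 2/3.
Agent 1 indifferent between U and V: q·1 + (1−q)·(-4) = q·(-1) + (1−q)·4 ⟹ (-4) + 5q = 4 + (-5)q ⟹ q = 4/5.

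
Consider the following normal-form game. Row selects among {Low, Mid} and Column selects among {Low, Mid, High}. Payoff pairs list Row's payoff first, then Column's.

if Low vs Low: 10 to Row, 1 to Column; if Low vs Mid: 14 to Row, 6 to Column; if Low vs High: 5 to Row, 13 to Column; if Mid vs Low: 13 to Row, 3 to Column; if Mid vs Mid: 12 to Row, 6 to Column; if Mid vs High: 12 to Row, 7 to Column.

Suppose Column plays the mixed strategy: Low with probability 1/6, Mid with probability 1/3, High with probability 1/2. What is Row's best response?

Mid

Row's best reply maximizes expected payoff against the mix.
Low: (1/6)·10 + (1/3)·14 + (1/2)·5 = 53/6
Mid: (1/6)·13 + (1/3)·12 + (1/2)·12 = 73/6
Highest expected payoff is 73/6, from Mid.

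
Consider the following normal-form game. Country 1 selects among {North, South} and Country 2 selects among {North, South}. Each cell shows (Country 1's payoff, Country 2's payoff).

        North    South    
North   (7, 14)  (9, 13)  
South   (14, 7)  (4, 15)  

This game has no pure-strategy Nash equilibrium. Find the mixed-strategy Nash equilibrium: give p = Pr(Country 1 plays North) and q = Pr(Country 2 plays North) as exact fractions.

In a mixed NE each player is indifferent between their pure strategies, so the opponent's mix sets the indifference.
Country 2 indifferent between North and South: p·14 + (1−p)·7 = p·13 + (1−p)·15 ⟹ 7 + 7p = 15 + (-2)p ⟹ p = 8/9.
Country 1 indifferent between North and South: q·7 + (1−q)·9 = q·14 + (1−q)·4 ⟹ 9 + (-2)q = 4 + 10q ⟹ q = 5/12.

p = 8/9, q = 5/12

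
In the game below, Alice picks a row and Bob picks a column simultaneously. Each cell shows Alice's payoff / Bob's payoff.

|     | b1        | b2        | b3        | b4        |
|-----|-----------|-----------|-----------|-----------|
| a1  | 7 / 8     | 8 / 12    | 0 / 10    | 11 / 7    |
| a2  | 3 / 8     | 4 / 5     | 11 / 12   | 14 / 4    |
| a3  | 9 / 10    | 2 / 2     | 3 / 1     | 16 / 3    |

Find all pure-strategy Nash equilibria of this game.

Check mutual best responses: a cell is a NE iff neither player can gain by unilaterally deviating.
Alice's best responses — vs b1: a3 (payoff 9); vs b2: a1 (payoff 8); vs b3: a2 (payoff 11); vs b4: a3 (payoff 16).
Bob's best responses — vs a1: b2 (payoff 12); vs a2: b3 (payoff 12); vs a3: b1 (payoff 10).
Mutual best responses occur at (a1, b2), (a2, b3), and (a3, b1); at each, neither player gains by switching.

(a1, b2), (a2, b3), and (a3, b1)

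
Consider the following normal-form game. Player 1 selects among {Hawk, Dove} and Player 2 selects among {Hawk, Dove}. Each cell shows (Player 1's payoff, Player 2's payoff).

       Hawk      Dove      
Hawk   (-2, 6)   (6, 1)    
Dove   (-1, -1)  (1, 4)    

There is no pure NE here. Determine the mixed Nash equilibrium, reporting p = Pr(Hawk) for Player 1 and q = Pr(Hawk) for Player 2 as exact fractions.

p = 1/2, q = 5/6

Each player's mixing probability is pinned down by making the *other* player indifferent.
Player 2 indifferent between Hawk and Dove: p·6 + (1−p)·(-1) = p·1 + (1−p)·4 ⟹ (-1) + 7p = 4 + (-3)p ⟹ p = 1/2.
Player 1 indifferent between Hawk and Dove: q·(-2) + (1−q)·6 = q·(-1) + (1−q)·1 ⟹ 6 + (-8)q = 1 + (-2)q ⟹ q = 5/6.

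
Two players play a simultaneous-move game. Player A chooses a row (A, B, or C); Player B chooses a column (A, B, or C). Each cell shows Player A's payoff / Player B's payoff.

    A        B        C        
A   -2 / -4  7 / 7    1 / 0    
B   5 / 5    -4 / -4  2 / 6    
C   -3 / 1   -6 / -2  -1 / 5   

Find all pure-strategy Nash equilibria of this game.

(A, B) and (B, C)

A profile is a Nash equilibrium when each player is best-responding to the other.
Player A's best responses — vs A: B (payoff 5); vs B: A (payoff 7); vs C: B (payoff 2).
Player B's best responses — vs A: B (payoff 7); vs B: C (payoff 6); vs C: C (payoff 5).
Mutual best responses occur at (A, B) and (B, C); at each, neither player gains by switching.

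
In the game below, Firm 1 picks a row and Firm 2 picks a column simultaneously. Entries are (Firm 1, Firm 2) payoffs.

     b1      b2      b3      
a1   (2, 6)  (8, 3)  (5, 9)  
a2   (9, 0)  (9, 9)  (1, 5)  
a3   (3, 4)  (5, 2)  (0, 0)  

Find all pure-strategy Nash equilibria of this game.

A profile is a Nash equilibrium when each player is best-responding to the other.
Firm 1's best responses — vs b1: a2 (payoff 9); vs b2: a2 (payoff 9); vs b3: a1 (payoff 5).
Firm 2's best responses — vs a1: b3 (payoff 9); vs a2: b2 (payoff 9); vs a3: b1 (payoff 4).
Mutual best responses occur at (a1, b3) and (a2, b2); at each, neither player gains by switching.

(a1, b3) and (a2, b2)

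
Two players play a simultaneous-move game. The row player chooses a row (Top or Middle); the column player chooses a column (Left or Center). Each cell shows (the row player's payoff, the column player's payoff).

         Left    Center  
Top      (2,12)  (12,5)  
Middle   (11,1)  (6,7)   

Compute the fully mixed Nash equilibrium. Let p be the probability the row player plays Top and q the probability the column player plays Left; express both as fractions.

In a mixed NE each player is indifferent between their pure strategies, so the opponent's mix sets the indifference.
The column player indifferent between Left and Center: p·12 + (1−p)·1 = p·5 + (1−p)·7 ⟹ 1 + 11p = 7 + (-2)p ⟹ p = 6/13.
The row player indifferent between Top and Middle: q·2 + (1−q)·12 = q·11 + (1−q)·6 ⟹ 12 + (-10)q = 6 + 5q ⟹ q = 2/5.

p = 6/13, q = 2/5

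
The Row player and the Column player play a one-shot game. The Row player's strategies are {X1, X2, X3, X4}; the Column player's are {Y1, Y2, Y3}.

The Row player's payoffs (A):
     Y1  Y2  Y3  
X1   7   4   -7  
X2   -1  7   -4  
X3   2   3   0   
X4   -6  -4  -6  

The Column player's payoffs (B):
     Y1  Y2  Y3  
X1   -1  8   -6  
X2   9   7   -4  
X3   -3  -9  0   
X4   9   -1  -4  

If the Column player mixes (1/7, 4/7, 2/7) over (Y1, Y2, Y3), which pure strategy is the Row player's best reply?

X2

The Row player's best reply maximizes expected payoff against the mix.
X1: (1/7)·7 + (4/7)·4 + (2/7)·(-7) = 9/7
X2: (1/7)·(-1) + (4/7)·7 + (2/7)·(-4) = 19/7
X3: (1/7)·2 + (4/7)·3 + (2/7)·0 = 2
X4: (1/7)·(-6) + (4/7)·(-4) + (2/7)·(-6) = -34/7
Highest expected payoff is 19/7, from X2.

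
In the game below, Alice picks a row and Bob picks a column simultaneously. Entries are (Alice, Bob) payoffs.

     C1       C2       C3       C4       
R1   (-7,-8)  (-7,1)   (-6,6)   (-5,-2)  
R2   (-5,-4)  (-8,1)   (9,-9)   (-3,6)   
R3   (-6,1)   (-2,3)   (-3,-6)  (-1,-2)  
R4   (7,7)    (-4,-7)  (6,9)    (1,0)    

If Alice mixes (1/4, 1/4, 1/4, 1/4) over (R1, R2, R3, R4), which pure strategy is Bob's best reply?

Compute Bob's expected payoff from each pure strategy against the given mix.
C1: (1/4)·(-8) + (1/4)·(-4) + (1/4)·1 + (1/4)·7 = -1
C2: (1/4)·1 + (1/4)·1 + (1/4)·3 + (1/4)·(-7) = -1/2
C3: (1/4)·6 + (1/4)·(-9) + (1/4)·(-6) + (1/4)·9 = 0
C4: (1/4)·(-2) + (1/4)·6 + (1/4)·(-2) + (1/4)·0 = 1/2
Highest expected payoff is 1/2, from C4.

C4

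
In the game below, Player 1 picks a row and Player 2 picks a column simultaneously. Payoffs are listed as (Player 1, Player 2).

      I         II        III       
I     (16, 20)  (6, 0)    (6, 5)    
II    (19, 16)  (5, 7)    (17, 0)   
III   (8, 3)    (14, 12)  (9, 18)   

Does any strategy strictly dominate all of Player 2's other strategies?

No strictly dominant strategy

A strategy is strictly dominant if it gives Player 2 a strictly higher payoff than every other strategy, against every choice by the opponent.
I is not dominant: against III, II gives 12 > 3.
II is not dominant: against I, I gives 20 > 0.
III is not dominant: against I, I gives 20 > 5.
No single strategy is best against every opponent action.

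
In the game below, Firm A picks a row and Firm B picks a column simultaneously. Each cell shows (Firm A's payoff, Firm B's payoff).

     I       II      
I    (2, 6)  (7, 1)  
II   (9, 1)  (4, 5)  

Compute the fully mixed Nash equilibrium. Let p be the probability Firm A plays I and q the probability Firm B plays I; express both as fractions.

p = 4/9, q = 3/10

Each player's mixing probability is pinned down by making the *other* player indifferent.
Firm B indifferent between I and II: p·6 + (1−p)·1 = p·1 + (1−p)·5 ⟹ 1 + 5p = 5 + (-4)p ⟹ p = 4/9.
Firm A indifferent between I and II: q·2 + (1−q)·7 = q·9 + (1−q)·4 ⟹ 7 + (-5)q = 4 + 5q ⟹ q = 3/10.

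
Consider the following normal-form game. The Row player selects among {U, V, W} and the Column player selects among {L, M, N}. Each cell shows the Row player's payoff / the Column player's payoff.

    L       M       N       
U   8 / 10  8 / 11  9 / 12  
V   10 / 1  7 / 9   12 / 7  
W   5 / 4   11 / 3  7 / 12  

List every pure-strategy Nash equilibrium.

No pure-strategy Nash equilibrium

Find each player's best response to every opponent strategy; NE are the intersections.
The Row player's best responses — vs L: V (payoff 10); vs M: W (payoff 11); vs N: V (payoff 12).
The Column player's best responses — vs U: N (payoff 12); vs V: M (payoff 9); vs W: N (payoff 12).
No cell has both players best-responding. For instance, the Row player's best reply to L is V, but against V the Column player prefers M over L.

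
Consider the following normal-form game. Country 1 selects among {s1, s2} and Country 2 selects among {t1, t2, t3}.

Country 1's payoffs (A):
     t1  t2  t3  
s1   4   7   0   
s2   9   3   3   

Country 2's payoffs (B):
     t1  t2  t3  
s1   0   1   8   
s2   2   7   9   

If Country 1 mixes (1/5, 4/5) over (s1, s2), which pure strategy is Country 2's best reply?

Compute Country 2's expected payoff from each pure strategy against the given mix.
t1: (1/5)·0 + (4/5)·2 = 8/5
t2: (1/5)·1 + (4/5)·7 = 29/5
t3: (1/5)·8 + (4/5)·9 = 44/5
Highest expected payoff is 44/5, from t3.

t3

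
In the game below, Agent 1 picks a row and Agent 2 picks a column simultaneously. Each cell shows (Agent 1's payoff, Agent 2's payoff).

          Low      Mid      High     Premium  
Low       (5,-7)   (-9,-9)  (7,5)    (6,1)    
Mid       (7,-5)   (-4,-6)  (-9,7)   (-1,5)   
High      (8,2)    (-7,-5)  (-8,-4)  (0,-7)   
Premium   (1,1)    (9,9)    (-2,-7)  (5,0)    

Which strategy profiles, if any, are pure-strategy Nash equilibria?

(Low, High), (High, Low), and (Premium, Mid)

Check mutual best responses: a cell is a NE iff neither player can gain by unilaterally deviating.
Agent 1's best responses — vs Low: High (payoff 8); vs Mid: Premium (payoff 9); vs High: Low (payoff 7); vs Premium: Low (payoff 6).
Agent 2's best responses — vs Low: High (payoff 5); vs Mid: High (payoff 7); vs High: Low (payoff 2); vs Premium: Mid (payoff 9).
Mutual best responses occur at (Low, High), (High, Low), and (Premium, Mid); at each, neither player gains by switching.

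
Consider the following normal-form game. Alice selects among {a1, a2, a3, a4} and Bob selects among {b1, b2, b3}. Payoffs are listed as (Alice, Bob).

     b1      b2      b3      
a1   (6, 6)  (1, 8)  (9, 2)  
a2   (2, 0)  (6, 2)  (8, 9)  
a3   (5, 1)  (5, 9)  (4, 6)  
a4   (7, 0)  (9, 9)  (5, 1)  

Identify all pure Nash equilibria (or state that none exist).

(a4, b2)

Check mutual best responses: a cell is a NE iff neither player can gain by unilaterally deviating.
Alice's best responses — vs b1: a4 (payoff 7); vs b2: a4 (payoff 9); vs b3: a1 (payoff 9).
Bob's best responses — vs a1: b2 (payoff 8); vs a2: b3 (payoff 9); vs a3: b2 (payoff 9); vs a4: b2 (payoff 9).
The only mutual best response is (a4, b2); neither player gains by switching there.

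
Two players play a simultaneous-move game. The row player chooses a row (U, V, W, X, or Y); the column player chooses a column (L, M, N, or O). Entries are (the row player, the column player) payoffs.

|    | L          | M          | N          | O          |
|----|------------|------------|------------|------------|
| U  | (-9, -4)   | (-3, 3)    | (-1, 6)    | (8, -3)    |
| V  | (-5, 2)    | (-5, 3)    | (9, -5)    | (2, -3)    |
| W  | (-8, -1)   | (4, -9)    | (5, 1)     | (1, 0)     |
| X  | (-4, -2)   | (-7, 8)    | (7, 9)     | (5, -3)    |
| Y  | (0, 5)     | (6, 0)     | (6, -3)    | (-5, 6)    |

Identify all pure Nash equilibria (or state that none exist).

A profile is a Nash equilibrium when each player is best-responding to the other.
The row player's best responses — vs L: Y (payoff 0); vs M: Y (payoff 6); vs N: V (payoff 9); vs O: U (payoff 8).
The column player's best responses — vs U: N (payoff 6); vs V: M (payoff 3); vs W: N (payoff 1); vs X: N (payoff 9); vs Y: O (payoff 6).
No cell has both players best-responding. For instance, the row player's best reply to O is U, but against U the column player prefers N over O.

There is no pure-strategy Nash equilibrium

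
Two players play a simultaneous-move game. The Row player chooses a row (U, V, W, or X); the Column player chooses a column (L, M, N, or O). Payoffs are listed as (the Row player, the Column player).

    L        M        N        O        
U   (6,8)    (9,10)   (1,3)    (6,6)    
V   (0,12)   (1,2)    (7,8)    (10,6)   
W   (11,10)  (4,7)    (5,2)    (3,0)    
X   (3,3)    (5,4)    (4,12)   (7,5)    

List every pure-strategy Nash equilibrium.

(U, M) and (W, L)

A profile is a Nash equilibrium when each player is best-responding to the other.
The Row player's best responses — vs L: W (payoff 11); vs M: U (payoff 9); vs N: V (payoff 7); vs O: V (payoff 10).
The Column player's best responses — vs U: M (payoff 10); vs V: L (payoff 12); vs W: L (payoff 10); vs X: N (payoff 12).
Mutual best responses occur at (U, M) and (W, L); at each, neither player gains by switching.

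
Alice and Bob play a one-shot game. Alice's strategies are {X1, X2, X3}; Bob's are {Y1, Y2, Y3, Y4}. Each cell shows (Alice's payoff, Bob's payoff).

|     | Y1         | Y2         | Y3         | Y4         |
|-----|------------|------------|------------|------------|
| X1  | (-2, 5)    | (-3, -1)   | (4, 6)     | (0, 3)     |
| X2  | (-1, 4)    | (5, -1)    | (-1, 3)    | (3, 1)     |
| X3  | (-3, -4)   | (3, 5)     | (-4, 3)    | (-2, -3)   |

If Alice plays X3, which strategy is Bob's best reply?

Y2

With Alice fixed at X3, Bob's payoffs are: Y1 → -4, Y2 → 5, Y3 → 3, Y4 → -3.
The maximum is 5, achieved by Y2.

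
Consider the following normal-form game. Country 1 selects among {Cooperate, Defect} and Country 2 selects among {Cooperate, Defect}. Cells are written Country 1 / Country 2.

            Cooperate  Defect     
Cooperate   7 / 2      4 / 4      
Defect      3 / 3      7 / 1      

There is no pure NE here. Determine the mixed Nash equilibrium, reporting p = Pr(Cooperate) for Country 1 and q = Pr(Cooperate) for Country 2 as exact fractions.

Each player's mixing probability is pinned down by making the *other* player indifferent.
Country 2 indifferent between Cooperate and Defect: p·2 + (1−p)·3 = p·4 + (1−p)·1 ⟹ 3 + (-1)p = 1 + 3p ⟹ p = 1/2.
Country 1 indifferent between Cooperate and Defect: q·7 + (1−q)·4 = q·3 + (1−q)·7 ⟹ 4 + 3q = 7 + (-4)q ⟹ q = 3/7.

p = 1/2, q = 3/7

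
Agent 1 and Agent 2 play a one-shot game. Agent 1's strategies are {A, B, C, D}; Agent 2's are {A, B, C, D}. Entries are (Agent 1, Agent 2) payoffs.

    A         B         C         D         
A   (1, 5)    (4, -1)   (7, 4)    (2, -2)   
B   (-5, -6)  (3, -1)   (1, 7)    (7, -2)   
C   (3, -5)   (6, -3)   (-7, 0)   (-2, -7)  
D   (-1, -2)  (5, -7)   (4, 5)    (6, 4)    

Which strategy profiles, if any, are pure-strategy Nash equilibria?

None

A profile is a Nash equilibrium when each player is best-responding to the other.
Agent 1's best responses — vs A: C (payoff 3); vs B: C (payoff 6); vs C: A (payoff 7); vs D: B (payoff 7).
Agent 2's best responses — vs A: A (payoff 5); vs B: C (payoff 7); vs C: C (payoff 0); vs D: C (payoff 5).
No cell has both players best-responding. For instance, Agent 1's best reply to A is C, but against C Agent 2 prefers C over A.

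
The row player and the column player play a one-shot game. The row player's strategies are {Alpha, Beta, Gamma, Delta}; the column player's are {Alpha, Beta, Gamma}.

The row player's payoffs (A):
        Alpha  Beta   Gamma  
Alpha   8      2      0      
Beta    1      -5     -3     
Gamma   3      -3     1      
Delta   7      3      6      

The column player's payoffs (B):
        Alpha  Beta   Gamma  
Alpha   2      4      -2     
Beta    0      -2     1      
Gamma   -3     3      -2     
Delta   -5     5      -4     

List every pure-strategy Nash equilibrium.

A profile is a Nash equilibrium when each player is best-responding to the other.
The row player's best responses — vs Alpha: Alpha (payoff 8); vs Beta: Delta (payoff 3); vs Gamma: Delta (payoff 6).
The column player's best responses — vs Alpha: Beta (payoff 4); vs Beta: Gamma (payoff 1); vs Gamma: Beta (payoff 3); vs Delta: Beta (payoff 5).
The only mutual best response is (Delta, Beta); neither player gains by switching there.

(Delta, Beta)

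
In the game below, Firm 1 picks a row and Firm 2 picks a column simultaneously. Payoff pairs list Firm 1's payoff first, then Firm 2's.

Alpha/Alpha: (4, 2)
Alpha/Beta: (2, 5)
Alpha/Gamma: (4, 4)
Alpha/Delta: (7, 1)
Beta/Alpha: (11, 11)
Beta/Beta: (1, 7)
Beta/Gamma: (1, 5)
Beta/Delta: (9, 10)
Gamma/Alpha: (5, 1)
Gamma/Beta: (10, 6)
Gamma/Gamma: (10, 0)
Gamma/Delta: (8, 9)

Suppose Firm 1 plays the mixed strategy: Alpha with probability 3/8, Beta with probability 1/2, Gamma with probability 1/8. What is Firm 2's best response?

Compute Firm 2's expected payoff from each pure strategy against the given mix.
Alpha: (3/8)·2 + (1/2)·11 + (1/8)·1 = 51/8
Beta: (3/8)·5 + (1/2)·7 + (1/8)·6 = 49/8
Gamma: (3/8)·4 + (1/2)·5 + (1/8)·0 = 4
Delta: (3/8)·1 + (1/2)·10 + (1/8)·9 = 13/2
Highest expected payoff is 13/2, from Delta.

Delta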